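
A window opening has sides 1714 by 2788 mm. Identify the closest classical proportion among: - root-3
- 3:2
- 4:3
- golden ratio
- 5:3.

golden ratio

2788/1714 ≈ 1.627. Nearest candidates are golden ratio (1.618, off by 0.009) and 5:3 (1.667, off by 0.040).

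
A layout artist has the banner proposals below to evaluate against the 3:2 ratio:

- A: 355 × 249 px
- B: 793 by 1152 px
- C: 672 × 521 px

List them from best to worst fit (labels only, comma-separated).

B, A, C

A: 355/249 ≈ 1.426 → |1.426 − 1.500| = 0.074
B: 1152/793 ≈ 1.453 → |1.453 − 1.500| = 0.047
C: 672/521 ≈ 1.290 → |1.290 − 1.500| = 0.210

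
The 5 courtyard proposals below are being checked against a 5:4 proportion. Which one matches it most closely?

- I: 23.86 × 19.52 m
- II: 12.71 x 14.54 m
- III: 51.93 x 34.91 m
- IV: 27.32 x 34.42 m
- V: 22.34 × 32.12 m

IV

Ratios (long/short): I ≈ 1.222; II ≈ 1.144; III ≈ 1.488; IV ≈ 1.260; V ≈ 1.438.
5:4 ≈ 1.250; option IV is nearest (Δ 0.010).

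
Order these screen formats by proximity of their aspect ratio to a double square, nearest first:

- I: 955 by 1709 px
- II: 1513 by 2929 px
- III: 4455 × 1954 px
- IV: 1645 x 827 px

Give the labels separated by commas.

Ratios: I = 1709 / 955 ≈ 1.790; II = 2929 / 1513 ≈ 1.936; III = 4455 / 1954 ≈ 2.280; IV = 1645 / 827 ≈ 1.989.
|Δ from 2.000|: I 0.210; II 0.064; III 0.280; IV 0.011.

IV, II, I, III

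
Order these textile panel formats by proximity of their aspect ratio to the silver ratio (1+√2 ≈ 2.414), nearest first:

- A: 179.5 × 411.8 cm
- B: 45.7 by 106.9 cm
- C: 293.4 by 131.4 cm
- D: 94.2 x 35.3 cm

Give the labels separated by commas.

Ratios: A = 411.8 / 179.5 ≈ 2.294; B = 106.9 / 45.7 ≈ 2.339; C = 293.4 / 131.4 ≈ 2.233; D = 94.2 / 35.3 ≈ 2.669.
|Δ from 2.414|: A 0.120; B 0.075; C 0.181; D 0.255.

B, A, C, D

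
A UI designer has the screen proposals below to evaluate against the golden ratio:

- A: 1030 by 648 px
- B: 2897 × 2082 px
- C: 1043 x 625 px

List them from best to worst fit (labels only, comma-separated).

A: 1030/648 ≈ 1.590 → |1.590 − 1.618| = 0.028
B: 2897/2082 ≈ 1.391 → |1.391 − 1.618| = 0.227
C: 1043/625 ≈ 1.669 → |1.669 − 1.618| = 0.051

A, C, B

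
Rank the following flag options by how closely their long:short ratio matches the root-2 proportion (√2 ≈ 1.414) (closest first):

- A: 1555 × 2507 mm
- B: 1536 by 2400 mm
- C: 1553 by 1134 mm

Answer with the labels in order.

C, B, A

Ratios: A = 2507 / 1555 ≈ 1.612; B = 2400 / 1536 ≈ 1.562; C = 1553 / 1134 ≈ 1.369.
|Δ from 1.414|: A 0.198; B 0.148; C 0.045.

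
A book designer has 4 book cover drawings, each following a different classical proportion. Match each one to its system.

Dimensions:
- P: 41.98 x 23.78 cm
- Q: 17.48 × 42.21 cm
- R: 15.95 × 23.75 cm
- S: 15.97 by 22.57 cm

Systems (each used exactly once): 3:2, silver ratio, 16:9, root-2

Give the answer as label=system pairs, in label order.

P = 41.98/23.78 ≈ 1.765 → 16:9 (1.778)
Q = 42.21/17.48 ≈ 2.415 → silver ratio (2.414)
R = 23.75/15.95 ≈ 1.489 → 3:2 (1.500)
S = 22.57/15.97 ≈ 1.413 → root-2 (1.414)

P=16:9, Q=silver ratio, R=3:2, S=root-2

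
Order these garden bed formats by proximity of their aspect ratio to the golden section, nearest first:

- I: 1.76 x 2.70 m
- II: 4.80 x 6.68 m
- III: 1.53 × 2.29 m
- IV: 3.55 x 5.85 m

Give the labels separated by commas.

IV, I, III, II

I: 2.70/1.76 ≈ 1.534 → |1.534 − 1.618| = 0.084
II: 6.68/4.80 ≈ 1.392 → |1.392 − 1.618| = 0.226
III: 2.29/1.53 ≈ 1.497 → |1.497 − 1.618| = 0.121
IV: 5.85/3.55 ≈ 1.648 → |1.648 − 1.618| = 0.030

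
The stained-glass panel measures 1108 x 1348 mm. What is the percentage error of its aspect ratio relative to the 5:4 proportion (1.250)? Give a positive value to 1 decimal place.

Ratio = 1348 / 1108 ≈ 1.2166.
Ideal 5:4 = 1.2500. |1.2166 − 1.2500| / 1.2500 ≈ 2.67% → 2.7%.

2.7%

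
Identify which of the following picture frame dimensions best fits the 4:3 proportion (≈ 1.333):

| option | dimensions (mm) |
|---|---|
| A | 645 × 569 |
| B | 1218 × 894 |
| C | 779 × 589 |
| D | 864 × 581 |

C

Target 4:3 ≈ 1.333.
A: 1.134 (Δ0.199)  B: 1.362 (Δ0.029)  C: 1.323 (Δ0.010)  D: 1.487 (Δ0.154)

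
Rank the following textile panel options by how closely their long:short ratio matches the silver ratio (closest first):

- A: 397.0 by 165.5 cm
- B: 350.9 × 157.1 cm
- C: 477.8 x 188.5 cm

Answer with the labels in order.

A: 397.0/165.5 ≈ 2.399 → |2.399 − 2.414| = 0.015
B: 350.9/157.1 ≈ 2.234 → |2.234 − 2.414| = 0.180
C: 477.8/188.5 ≈ 2.535 → |2.535 − 2.414| = 0.121

A, C, B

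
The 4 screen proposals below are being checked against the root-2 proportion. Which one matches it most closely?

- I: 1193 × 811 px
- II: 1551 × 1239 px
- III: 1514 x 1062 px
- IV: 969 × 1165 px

III

Target root-2 ≈ 1.414.
I: 1.471 (Δ0.057)  II: 1.252 (Δ0.162)  III: 1.426 (Δ0.012)  IV: 1.202 (Δ0.212)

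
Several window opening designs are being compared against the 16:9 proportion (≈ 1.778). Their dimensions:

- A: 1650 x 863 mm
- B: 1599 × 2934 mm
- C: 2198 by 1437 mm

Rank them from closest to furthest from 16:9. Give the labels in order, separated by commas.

Ratios: A = 1650 / 863 ≈ 1.912; B = 2934 / 1599 ≈ 1.835; C = 2198 / 1437 ≈ 1.530.
|Δ from 1.778|: A 0.134; B 0.057; C 0.248.

B, A, C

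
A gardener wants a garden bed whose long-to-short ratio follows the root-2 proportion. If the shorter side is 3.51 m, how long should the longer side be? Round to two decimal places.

root-2 ≈ 1.41421.
Longer side = 3.51 × 1.41421 ≈ 4.9639 → 4.96 m.

4.96 m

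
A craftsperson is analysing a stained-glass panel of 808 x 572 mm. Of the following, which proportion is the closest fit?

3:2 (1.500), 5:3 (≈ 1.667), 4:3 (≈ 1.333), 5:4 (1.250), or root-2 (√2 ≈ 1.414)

Ratio = 808 / 572 ≈ 1.413.
Distances: 3:2 1.500 (Δ 0.087); 5:3 1.667 (Δ 0.254); 4:3 1.333 (Δ 0.080); 5:4 1.250 (Δ 0.163); root-2 1.414 (Δ 0.001).

root-2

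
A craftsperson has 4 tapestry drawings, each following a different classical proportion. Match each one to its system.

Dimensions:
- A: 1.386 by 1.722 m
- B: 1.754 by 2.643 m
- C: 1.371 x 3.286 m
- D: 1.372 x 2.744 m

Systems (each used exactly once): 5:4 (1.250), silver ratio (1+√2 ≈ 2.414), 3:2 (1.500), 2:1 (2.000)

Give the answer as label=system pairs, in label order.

Ratios: A ≈ 1.242; B ≈ 1.507; C ≈ 2.397; D ≈ 2.000.
Targets: 5:4 ≈ 1.250; silver ratio ≈ 2.414; 3:2 ≈ 1.500; 2:1 ≈ 2.000.

A=5:4, B=3:2, C=silver ratio, D=2:1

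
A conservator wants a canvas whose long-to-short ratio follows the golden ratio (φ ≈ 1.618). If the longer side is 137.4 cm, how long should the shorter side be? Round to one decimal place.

golden ratio ≈ 1.61803.
Shorter side = 137.4 ÷ 1.61803 ≈ 84.918 → 84.9 cm.

84.9 cm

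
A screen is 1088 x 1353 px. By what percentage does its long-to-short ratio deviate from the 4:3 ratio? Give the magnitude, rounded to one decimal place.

6.7%

Ratio = 1353 / 1088 ≈ 1.2436.
Ideal 4:3 ≈ 1.3333. |1.2436 − 1.3333| / 1.3333 ≈ 6.73% → 6.7%.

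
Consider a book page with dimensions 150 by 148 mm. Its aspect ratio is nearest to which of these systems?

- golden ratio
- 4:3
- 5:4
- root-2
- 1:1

1:1

150/148 ≈ 1.014. Nearest candidates are 1:1 (1.000, off by 0.014) and 5:4 (1.250, off by 0.236).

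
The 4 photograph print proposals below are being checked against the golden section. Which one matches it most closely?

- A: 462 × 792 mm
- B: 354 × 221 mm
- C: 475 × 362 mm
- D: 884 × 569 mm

Target golden ratio ≈ 1.618.
A: 1.714 (Δ0.096)  B: 1.602 (Δ0.016)  C: 1.312 (Δ0.306)  D: 1.554 (Δ0.064)

B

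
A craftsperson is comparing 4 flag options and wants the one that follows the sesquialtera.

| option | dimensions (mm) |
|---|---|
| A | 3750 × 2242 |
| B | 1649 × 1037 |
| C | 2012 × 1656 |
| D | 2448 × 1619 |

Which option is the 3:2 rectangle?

D

Target 3:2 ≈ 1.500.
A: 1.673 (Δ0.173)  B: 1.590 (Δ0.090)  C: 1.215 (Δ0.285)  D: 1.512 (Δ0.012)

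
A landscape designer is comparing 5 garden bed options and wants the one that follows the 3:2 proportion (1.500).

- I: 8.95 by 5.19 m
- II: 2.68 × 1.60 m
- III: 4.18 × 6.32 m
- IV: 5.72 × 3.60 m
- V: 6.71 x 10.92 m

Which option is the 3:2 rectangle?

III

Target 3:2 ≈ 1.500.
I: 1.724 (Δ0.224)  II: 1.675 (Δ0.175)  III: 1.512 (Δ0.012)  IV: 1.589 (Δ0.089)  V: 1.627 (Δ0.127)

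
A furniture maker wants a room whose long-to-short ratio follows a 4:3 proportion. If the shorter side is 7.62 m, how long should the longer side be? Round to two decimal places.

10.16 m

4:3 ≈ 1.33333.
Longer side = 7.62 × 1.33333 ≈ 10.1600 → 10.16 m.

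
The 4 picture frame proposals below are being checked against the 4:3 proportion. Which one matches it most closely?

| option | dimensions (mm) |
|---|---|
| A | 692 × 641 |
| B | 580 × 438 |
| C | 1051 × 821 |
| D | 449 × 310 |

B

Target 4:3 ≈ 1.333.
A: 1.080 (Δ0.253)  B: 1.324 (Δ0.009)  C: 1.280 (Δ0.053)  D: 1.448 (Δ0.115)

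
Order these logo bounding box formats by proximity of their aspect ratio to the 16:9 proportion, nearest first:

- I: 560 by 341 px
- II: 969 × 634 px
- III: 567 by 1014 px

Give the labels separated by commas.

III, I, II

Ratios: I = 560 / 341 ≈ 1.642; II = 969 / 634 ≈ 1.528; III = 1014 / 567 ≈ 1.788.
|Δ from 1.778|: I 0.136; II 0.250; III 0.010.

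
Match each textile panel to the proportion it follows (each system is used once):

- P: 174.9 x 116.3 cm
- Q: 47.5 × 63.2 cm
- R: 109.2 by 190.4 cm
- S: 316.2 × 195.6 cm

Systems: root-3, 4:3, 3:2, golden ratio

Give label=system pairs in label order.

P = 174.9/116.3 ≈ 1.504 → 3:2 (1.500)
Q = 63.2/47.5 ≈ 1.331 → 4:3 (1.333)
R = 190.4/109.2 ≈ 1.744 → root-3 (1.732)
S = 316.2/195.6 ≈ 1.617 → golden ratio (1.618)

P=3:2, Q=4:3, R=root-3, S=golden ratio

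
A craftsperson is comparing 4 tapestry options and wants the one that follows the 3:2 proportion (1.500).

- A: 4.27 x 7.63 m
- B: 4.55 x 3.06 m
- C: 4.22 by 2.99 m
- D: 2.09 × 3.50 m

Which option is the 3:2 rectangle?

B

Ratios (long/short): A ≈ 1.787; B ≈ 1.487; C ≈ 1.411; D ≈ 1.675.
3:2 ≈ 1.500; option B is nearest (Δ 0.013).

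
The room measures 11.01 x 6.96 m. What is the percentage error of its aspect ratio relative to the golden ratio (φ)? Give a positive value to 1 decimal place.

Ratio = 11.01 / 6.96 ≈ 1.5819.
Ideal golden ratio ≈ 1.6180. |1.5819 − 1.6180| / 1.6180 ≈ 2.23% → 2.2%.

2.2%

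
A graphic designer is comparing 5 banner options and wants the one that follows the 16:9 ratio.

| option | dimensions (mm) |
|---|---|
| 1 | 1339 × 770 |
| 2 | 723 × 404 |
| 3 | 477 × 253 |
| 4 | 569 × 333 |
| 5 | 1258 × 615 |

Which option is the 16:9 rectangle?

2

Target 16:9 ≈ 1.778.
1: 1.739 (Δ0.039)  2: 1.790 (Δ0.012)  3: 1.885 (Δ0.107)  4: 1.709 (Δ0.069)  5: 2.046 (Δ0.268)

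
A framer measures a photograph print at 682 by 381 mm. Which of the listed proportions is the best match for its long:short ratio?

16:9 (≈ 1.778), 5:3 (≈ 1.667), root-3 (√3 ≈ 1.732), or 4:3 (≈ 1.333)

Ratio = 682 / 381 ≈ 1.790.
Distances: 16:9 1.778 (Δ 0.012); 5:3 1.667 (Δ 0.123); root-3 1.732 (Δ 0.058); 4:3 1.333 (Δ 0.457).

16:9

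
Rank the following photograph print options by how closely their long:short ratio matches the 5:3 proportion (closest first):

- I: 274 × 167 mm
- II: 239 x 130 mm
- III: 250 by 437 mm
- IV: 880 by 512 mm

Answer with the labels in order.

I: 274/167 ≈ 1.641 → |1.641 − 1.667| = 0.026
II: 239/130 ≈ 1.838 → |1.838 − 1.667| = 0.171
III: 437/250 ≈ 1.748 → |1.748 − 1.667| = 0.081
IV: 880/512 ≈ 1.719 → |1.719 − 1.667| = 0.052

I, IV, III, II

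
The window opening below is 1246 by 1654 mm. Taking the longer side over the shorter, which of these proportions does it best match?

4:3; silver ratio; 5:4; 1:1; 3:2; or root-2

Ratio = 1654 / 1246 ≈ 1.327.
Distances: 4:3 1.333 (Δ 0.006); silver ratio 2.414 (Δ 1.087); 5:4 1.250 (Δ 0.077); 1:1 1.000 (Δ 0.327); 3:2 1.500 (Δ 0.173); root-2 1.414 (Δ 0.087).

4:3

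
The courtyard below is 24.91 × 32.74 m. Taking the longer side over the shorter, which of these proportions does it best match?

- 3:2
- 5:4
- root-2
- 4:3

32.74/24.91 ≈ 1.314. Nearest candidates are 4:3 (1.333, off by 0.019) and 5:4 (1.250, off by 0.064).

4:3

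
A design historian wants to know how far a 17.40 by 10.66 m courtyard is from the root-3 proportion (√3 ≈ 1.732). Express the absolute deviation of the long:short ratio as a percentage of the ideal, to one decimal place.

5.8%

Ratio = 17.40 / 10.66 ≈ 1.6323.
Ideal root-3 ≈ 1.7321. |1.6323 − 1.7321| / 1.7321 ≈ 5.76% → 5.8%.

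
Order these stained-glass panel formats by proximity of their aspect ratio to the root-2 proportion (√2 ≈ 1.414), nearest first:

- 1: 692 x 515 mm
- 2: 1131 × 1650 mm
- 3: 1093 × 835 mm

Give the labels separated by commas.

2, 1, 3

Ratios: 1 = 692 / 515 ≈ 1.344; 2 = 1650 / 1131 ≈ 1.459; 3 = 1093 / 835 ≈ 1.309.
|Δ from 1.414|: 1 0.070; 2 0.045; 3 0.105.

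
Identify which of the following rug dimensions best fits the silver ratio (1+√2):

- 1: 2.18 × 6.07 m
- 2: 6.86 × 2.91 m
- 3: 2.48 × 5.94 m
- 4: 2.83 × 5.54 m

3

Target silver ratio ≈ 2.414.
1: 2.784 (Δ0.370)  2: 2.357 (Δ0.057)  3: 2.395 (Δ0.019)  4: 1.958 (Δ0.456)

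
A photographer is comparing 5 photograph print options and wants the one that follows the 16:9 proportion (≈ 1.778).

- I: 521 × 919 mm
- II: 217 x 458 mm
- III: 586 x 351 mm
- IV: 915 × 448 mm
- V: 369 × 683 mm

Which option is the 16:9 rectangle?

I

Ratios (long/short): I ≈ 1.764; II ≈ 2.111; III ≈ 1.670; IV ≈ 2.042; V ≈ 1.851.
16:9 ≈ 1.778; option I is nearest (Δ 0.014).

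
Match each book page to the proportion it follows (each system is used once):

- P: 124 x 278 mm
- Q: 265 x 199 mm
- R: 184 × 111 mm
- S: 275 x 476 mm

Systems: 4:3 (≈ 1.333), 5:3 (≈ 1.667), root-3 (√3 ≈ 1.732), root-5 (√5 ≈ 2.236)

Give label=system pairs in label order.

P=root-5, Q=4:3, R=5:3, S=root-3

P = 278/124 ≈ 2.242 → root-5 (2.236)
Q = 265/199 ≈ 1.332 → 4:3 (1.333)
R = 184/111 ≈ 1.658 → 5:3 (1.667)
S = 476/275 ≈ 1.731 → root-3 (1.732)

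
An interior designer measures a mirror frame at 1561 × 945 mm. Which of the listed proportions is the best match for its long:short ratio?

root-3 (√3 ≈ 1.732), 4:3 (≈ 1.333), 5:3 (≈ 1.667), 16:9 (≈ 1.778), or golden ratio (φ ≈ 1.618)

5:3

Ratio = 1561 / 945 ≈ 1.652.
Distances: root-3 1.732 (Δ 0.080); 4:3 1.333 (Δ 0.319); 5:3 1.667 (Δ 0.015); 16:9 1.778 (Δ 0.126); golden ratio 1.618 (Δ 0.034).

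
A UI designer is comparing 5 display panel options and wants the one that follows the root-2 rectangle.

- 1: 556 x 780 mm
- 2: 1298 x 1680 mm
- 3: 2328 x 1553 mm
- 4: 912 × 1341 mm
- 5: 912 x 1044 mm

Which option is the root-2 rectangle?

Target root-2 ≈ 1.414.
1: 1.403 (Δ0.011)  2: 1.294 (Δ0.120)  3: 1.499 (Δ0.085)  4: 1.470 (Δ0.056)  5: 1.145 (Δ0.269)

1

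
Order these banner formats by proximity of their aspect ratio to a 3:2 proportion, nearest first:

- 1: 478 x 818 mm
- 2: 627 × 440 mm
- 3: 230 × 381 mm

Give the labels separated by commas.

2, 3, 1

1: 818/478 ≈ 1.711 → |1.711 − 1.500| = 0.211
2: 627/440 ≈ 1.425 → |1.425 − 1.500| = 0.075
3: 381/230 ≈ 1.657 → |1.657 − 1.500| = 0.157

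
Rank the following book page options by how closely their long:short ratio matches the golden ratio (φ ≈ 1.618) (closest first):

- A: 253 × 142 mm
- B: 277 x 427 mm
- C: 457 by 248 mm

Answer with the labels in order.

A: 253/142 ≈ 1.782 → |1.782 − 1.618| = 0.164
B: 427/277 ≈ 1.542 → |1.542 − 1.618| = 0.076
C: 457/248 ≈ 1.843 → |1.843 − 1.618| = 0.225

B, A, C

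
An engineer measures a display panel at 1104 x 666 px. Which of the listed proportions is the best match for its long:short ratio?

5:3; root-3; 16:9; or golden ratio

5:3

1104/666 ≈ 1.658. Nearest candidates are 5:3 (1.667, off by 0.009) and golden ratio (1.618, off by 0.040).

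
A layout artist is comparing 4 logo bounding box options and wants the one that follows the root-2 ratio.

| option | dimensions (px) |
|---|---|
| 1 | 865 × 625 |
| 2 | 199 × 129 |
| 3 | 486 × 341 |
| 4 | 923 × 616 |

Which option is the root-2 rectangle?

Target root-2 ≈ 1.414.
1: 1.384 (Δ0.030)  2: 1.543 (Δ0.129)  3: 1.425 (Δ0.011)  4: 1.498 (Δ0.084)

3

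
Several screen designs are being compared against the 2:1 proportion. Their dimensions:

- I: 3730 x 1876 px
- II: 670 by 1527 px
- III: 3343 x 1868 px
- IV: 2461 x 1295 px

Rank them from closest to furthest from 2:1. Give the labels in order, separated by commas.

I, IV, III, II

Ratios: I = 3730 / 1876 ≈ 1.988; II = 1527 / 670 ≈ 2.279; III = 3343 / 1868 ≈ 1.790; IV = 2461 / 1295 ≈ 1.900.
|Δ from 2.000|: I 0.012; II 0.279; III 0.210; IV 0.100.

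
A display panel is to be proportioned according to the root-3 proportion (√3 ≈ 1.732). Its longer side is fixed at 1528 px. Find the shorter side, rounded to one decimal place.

882.2 px

root-3 ≈ 1.73205.
Shorter side = 1528 ÷ 1.73205 ≈ 882.192 → 882.2 px.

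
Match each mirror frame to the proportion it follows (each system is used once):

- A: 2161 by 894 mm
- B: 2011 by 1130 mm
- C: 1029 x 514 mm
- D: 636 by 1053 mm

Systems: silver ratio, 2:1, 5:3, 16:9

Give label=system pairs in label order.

A=silver ratio, B=16:9, C=2:1, D=5:3

Ratios: A ≈ 2.417; B ≈ 1.780; C ≈ 2.002; D ≈ 1.656.
Targets: silver ratio ≈ 2.414; 2:1 ≈ 2.000; 5:3 ≈ 1.667; 16:9 ≈ 1.778.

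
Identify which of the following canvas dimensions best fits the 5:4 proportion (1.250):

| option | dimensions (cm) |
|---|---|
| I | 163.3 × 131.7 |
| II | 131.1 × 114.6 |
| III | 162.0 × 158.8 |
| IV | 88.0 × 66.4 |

I

Ratios (long/short): I ≈ 1.240; II ≈ 1.144; III ≈ 1.020; IV ≈ 1.325.
5:4 ≈ 1.250; option I is nearest (Δ 0.010).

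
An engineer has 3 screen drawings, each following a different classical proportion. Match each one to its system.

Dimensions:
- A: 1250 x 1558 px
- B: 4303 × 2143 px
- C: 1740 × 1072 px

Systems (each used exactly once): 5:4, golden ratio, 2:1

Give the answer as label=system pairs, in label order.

A = 1558/1250 ≈ 1.246 → 5:4 (1.250)
B = 4303/2143 ≈ 2.008 → 2:1 (2.000)
C = 1740/1072 ≈ 1.623 → golden ratio (1.618)

A=5:4, B=2:1, C=golden ratio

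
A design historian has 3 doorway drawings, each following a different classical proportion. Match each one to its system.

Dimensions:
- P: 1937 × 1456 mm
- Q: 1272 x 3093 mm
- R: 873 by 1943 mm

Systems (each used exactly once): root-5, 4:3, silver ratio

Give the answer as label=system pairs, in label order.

P = 1937/1456 ≈ 1.330 → 4:3 (1.333)
Q = 3093/1272 ≈ 2.432 → silver ratio (2.414)
R = 1943/873 ≈ 2.226 → root-5 (2.236)

P=4:3, Q=silver ratio, R=root-5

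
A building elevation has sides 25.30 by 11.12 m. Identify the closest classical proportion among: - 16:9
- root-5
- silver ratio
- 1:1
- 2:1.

root-5

Ratio = 25.30 / 11.12 ≈ 2.275.
Distances: 16:9 1.778 (Δ 0.497); root-5 2.236 (Δ 0.039); silver ratio 2.414 (Δ 0.139); 1:1 1.000 (Δ 1.275); 2:1 2.000 (Δ 0.275).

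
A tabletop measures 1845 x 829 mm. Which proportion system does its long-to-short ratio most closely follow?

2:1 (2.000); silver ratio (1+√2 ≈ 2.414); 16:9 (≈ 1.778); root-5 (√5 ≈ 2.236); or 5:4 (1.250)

1845/829 ≈ 2.226. Nearest candidates are root-5 (2.236, off by 0.010) and silver ratio (2.414, off by 0.188).

root-5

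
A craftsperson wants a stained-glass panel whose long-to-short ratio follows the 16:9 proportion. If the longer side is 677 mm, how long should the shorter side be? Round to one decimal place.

380.8 mm

16:9 ≈ 1.77778.
Shorter side = 677 ÷ 1.77778 ≈ 380.812 → 380.8 mm.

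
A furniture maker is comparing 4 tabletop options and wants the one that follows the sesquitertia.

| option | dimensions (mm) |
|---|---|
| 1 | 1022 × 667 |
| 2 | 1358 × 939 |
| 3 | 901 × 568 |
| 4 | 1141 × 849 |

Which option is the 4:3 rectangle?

4

Ratios (long/short): 1 ≈ 1.532; 2 ≈ 1.446; 3 ≈ 1.586; 4 ≈ 1.344.
4:3 ≈ 1.333; option 4 is nearest (Δ 0.011).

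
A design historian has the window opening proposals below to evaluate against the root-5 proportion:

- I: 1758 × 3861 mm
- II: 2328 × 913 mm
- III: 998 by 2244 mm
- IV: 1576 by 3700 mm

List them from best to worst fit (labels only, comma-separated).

Ratios: I = 3861 / 1758 ≈ 2.196; II = 2328 / 913 ≈ 2.550; III = 2244 / 998 ≈ 2.248; IV = 3700 / 1576 ≈ 2.348.
|Δ from 2.236|: I 0.040; II 0.314; III 0.012; IV 0.112.

III, I, IV, II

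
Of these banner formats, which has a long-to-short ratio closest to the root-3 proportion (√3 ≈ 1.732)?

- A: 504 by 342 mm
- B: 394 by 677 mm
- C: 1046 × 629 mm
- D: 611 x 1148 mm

B

Target root-3 ≈ 1.732.
A: 1.474 (Δ0.258)  B: 1.718 (Δ0.014)  C: 1.663 (Δ0.069)  D: 1.879 (Δ0.147)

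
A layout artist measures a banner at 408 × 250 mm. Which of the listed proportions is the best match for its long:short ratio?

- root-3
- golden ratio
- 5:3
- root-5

408/250 ≈ 1.632. Nearest candidates are golden ratio (1.618, off by 0.014) and 5:3 (1.667, off by 0.035).

golden ratio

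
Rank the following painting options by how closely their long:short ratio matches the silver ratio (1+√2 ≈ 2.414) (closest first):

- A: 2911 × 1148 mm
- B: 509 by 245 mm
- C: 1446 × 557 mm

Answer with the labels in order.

A, C, B

Ratios: A = 2911 / 1148 ≈ 2.536; B = 509 / 245 ≈ 2.078; C = 1446 / 557 ≈ 2.596.
|Δ from 2.414|: A 0.122; B 0.336; C 0.182.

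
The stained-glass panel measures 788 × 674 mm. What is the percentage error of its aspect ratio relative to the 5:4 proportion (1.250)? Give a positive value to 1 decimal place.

6.5%

Ratio = 788 / 674 ≈ 1.1691.
Ideal 5:4 = 1.2500. |1.1691 − 1.2500| / 1.2500 ≈ 6.47% → 6.5%.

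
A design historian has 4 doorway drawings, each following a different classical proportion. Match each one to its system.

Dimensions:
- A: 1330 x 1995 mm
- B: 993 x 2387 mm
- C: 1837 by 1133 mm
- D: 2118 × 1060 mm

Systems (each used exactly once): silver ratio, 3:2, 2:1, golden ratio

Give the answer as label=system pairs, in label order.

A=3:2, B=silver ratio, C=golden ratio, D=2:1

Ratios: A ≈ 1.500; B ≈ 2.404; C ≈ 1.621; D ≈ 1.998.
Targets: silver ratio ≈ 2.414; 3:2 ≈ 1.500; 2:1 ≈ 2.000; golden ratio ≈ 1.618.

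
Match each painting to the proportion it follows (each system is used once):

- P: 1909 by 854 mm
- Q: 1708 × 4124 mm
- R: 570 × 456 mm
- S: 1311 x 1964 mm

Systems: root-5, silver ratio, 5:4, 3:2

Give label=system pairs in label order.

P = 1909/854 ≈ 2.235 → root-5 (2.236)
Q = 4124/1708 ≈ 2.415 → silver ratio (2.414)
R = 570/456 ≈ 1.250 → 5:4 (1.250)
S = 1964/1311 ≈ 1.498 → 3:2 (1.500)

P=root-5, Q=silver ratio, R=5:4, S=3:2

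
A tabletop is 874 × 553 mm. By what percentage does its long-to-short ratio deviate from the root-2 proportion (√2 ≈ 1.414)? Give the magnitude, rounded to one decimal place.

Ratio = 874 / 553 ≈ 1.5805.
Ideal root-2 ≈ 1.4142. |1.5805 − 1.4142| / 1.4142 ≈ 11.76% → 11.8%.

11.8%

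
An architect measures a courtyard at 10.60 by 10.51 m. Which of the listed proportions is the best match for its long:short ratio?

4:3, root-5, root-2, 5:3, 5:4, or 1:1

10.60/10.51 ≈ 1.009. Nearest candidates are 1:1 (1.000, off by 0.009) and 5:4 (1.250, off by 0.241).

1:1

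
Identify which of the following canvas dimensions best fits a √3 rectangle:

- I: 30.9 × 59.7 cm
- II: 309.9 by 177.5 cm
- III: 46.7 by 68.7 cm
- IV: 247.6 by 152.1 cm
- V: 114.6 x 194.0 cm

II

Ratios (long/short): I ≈ 1.932; II ≈ 1.746; III ≈ 1.471; IV ≈ 1.628; V ≈ 1.693.
root-3 ≈ 1.732; option II is nearest (Δ 0.014).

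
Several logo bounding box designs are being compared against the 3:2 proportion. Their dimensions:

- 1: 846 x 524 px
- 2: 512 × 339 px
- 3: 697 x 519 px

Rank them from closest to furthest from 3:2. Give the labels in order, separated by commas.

2, 1, 3

Ratios: 1 = 846 / 524 ≈ 1.615; 2 = 512 / 339 ≈ 1.510; 3 = 697 / 519 ≈ 1.343.
|Δ from 1.500|: 1 0.115; 2 0.010; 3 0.157.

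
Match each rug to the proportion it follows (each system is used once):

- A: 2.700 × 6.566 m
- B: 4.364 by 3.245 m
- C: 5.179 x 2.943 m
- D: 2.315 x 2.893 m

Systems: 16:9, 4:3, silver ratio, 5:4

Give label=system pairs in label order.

Ratios: A ≈ 2.432; B ≈ 1.345; C ≈ 1.760; D ≈ 1.250.
Targets: 16:9 ≈ 1.778; 4:3 ≈ 1.333; silver ratio ≈ 2.414; 5:4 ≈ 1.250.

A=silver ratio, B=4:3, C=16:9, D=5:4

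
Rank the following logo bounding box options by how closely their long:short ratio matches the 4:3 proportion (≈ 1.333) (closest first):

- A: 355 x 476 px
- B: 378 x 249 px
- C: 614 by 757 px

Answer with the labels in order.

A, C, B

Ratios: A = 476 / 355 ≈ 1.341; B = 378 / 249 ≈ 1.518; C = 757 / 614 ≈ 1.233.
|Δ from 1.333|: A 0.008; B 0.185; C 0.100.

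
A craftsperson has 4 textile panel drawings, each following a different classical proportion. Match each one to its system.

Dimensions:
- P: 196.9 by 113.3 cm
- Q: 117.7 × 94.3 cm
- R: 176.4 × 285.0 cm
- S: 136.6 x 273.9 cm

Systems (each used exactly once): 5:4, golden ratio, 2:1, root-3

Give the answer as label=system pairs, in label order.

P = 196.9/113.3 ≈ 1.738 → root-3 (1.732)
Q = 117.7/94.3 ≈ 1.248 → 5:4 (1.250)
R = 285.0/176.4 ≈ 1.616 → golden ratio (1.618)
S = 273.9/136.6 ≈ 2.005 → 2:1 (2.000)

P=root-3, Q=5:4, R=golden ratio, S=2:1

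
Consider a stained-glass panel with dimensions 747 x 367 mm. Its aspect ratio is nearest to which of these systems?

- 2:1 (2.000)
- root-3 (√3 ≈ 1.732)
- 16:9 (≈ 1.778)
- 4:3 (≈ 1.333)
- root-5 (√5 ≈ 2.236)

747/367 ≈ 2.035. Nearest candidates are 2:1 (2.000, off by 0.035) and root-5 (2.236, off by 0.201).

2:1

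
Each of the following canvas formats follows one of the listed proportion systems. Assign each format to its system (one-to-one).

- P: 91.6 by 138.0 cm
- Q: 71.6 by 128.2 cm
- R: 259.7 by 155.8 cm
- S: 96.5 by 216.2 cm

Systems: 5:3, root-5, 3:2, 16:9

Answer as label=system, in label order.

P = 138.0/91.6 ≈ 1.507 → 3:2 (1.500)
Q = 128.2/71.6 ≈ 1.791 → 16:9 (1.778)
R = 259.7/155.8 ≈ 1.667 → 5:3 (1.667)
S = 216.2/96.5 ≈ 2.240 → root-5 (2.236)

P=3:2, Q=16:9, R=5:3, S=root-5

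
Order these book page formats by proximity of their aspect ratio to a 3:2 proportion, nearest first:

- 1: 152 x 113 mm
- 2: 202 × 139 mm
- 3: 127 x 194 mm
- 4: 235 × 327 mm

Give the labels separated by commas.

3, 2, 4, 1

Ratios: 1 = 152 / 113 ≈ 1.345; 2 = 202 / 139 ≈ 1.453; 3 = 194 / 127 ≈ 1.528; 4 = 327 / 235 ≈ 1.391.
|Δ from 1.500|: 1 0.155; 2 0.047; 3 0.028; 4 0.109.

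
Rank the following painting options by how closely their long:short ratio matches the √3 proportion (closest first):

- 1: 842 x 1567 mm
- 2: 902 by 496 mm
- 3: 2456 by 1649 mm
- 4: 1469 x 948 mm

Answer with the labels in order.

2, 1, 4, 3

Ratios: 1 = 1567 / 842 ≈ 1.861; 2 = 902 / 496 ≈ 1.819; 3 = 2456 / 1649 ≈ 1.489; 4 = 1469 / 948 ≈ 1.550.
|Δ from 1.732|: 1 0.129; 2 0.087; 3 0.243; 4 0.182.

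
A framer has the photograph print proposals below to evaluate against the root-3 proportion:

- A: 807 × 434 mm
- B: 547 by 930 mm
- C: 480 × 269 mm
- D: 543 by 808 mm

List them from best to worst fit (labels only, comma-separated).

A: 807/434 ≈ 1.859 → |1.859 − 1.732| = 0.127
B: 930/547 ≈ 1.700 → |1.700 − 1.732| = 0.032
C: 480/269 ≈ 1.784 → |1.784 − 1.732| = 0.052
D: 808/543 ≈ 1.488 → |1.488 − 1.732| = 0.244

B, C, A, D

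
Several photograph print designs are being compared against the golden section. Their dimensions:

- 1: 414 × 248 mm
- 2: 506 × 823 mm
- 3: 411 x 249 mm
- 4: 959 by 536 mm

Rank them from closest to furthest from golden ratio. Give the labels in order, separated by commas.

2, 3, 1, 4

Ratios: 1 = 414 / 248 ≈ 1.669; 2 = 823 / 506 ≈ 1.626; 3 = 411 / 249 ≈ 1.651; 4 = 959 / 536 ≈ 1.789.
|Δ from 1.618|: 1 0.051; 2 0.008; 3 0.033; 4 0.171.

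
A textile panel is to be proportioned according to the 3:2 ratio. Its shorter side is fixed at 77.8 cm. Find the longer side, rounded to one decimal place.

116.7 cm

3:2 = 1.50000.
Longer side = 77.8 × 1.50000 ≈ 116.700 → 116.7 cm.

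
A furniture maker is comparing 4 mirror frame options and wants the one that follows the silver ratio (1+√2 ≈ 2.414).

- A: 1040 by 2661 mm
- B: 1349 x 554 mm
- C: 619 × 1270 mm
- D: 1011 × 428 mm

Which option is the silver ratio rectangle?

Target silver ratio ≈ 2.414.
A: 2.559 (Δ0.145)  B: 2.435 (Δ0.021)  C: 2.052 (Δ0.362)  D: 2.362 (Δ0.052)

B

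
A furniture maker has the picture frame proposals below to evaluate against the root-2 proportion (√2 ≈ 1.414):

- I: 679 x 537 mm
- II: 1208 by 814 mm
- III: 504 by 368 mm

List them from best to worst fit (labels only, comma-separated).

III, II, I

I: 679/537 ≈ 1.264 → |1.264 − 1.414| = 0.150
II: 1208/814 ≈ 1.484 → |1.484 − 1.414| = 0.070
III: 504/368 ≈ 1.370 → |1.370 − 1.414| = 0.044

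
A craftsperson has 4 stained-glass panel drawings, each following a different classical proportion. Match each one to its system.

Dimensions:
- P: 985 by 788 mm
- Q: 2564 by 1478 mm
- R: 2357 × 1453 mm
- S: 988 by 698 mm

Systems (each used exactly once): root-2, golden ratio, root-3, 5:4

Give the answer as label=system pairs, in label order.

Ratios: P ≈ 1.250; Q ≈ 1.735; R ≈ 1.622; S ≈ 1.415.
Targets: root-2 ≈ 1.414; golden ratio ≈ 1.618; root-3 ≈ 1.732; 5:4 ≈ 1.250.

P=5:4, Q=root-3, R=golden ratio, S=root-2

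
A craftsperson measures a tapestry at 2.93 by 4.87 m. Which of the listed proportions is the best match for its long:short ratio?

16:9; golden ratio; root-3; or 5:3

Ratio = 4.87 / 2.93 ≈ 1.662.
Distances: 16:9 1.778 (Δ 0.116); golden ratio 1.618 (Δ 0.044); root-3 1.732 (Δ 0.070); 5:3 1.667 (Δ 0.005).

5:3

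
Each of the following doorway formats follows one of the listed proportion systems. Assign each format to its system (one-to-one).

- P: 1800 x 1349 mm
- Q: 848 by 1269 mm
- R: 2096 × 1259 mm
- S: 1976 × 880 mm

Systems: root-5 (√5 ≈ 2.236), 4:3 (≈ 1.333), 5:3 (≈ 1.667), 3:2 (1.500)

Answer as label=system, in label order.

P=4:3, Q=3:2, R=5:3, S=root-5

P = 1800/1349 ≈ 1.334 → 4:3 (1.333)
Q = 1269/848 ≈ 1.496 → 3:2 (1.500)
R = 2096/1259 ≈ 1.665 → 5:3 (1.667)
S = 1976/880 ≈ 2.245 → root-5 (2.236)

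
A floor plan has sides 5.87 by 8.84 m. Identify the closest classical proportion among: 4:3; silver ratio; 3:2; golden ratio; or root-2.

3:2

Ratio = 8.84 / 5.87 ≈ 1.506.
Distances: 4:3 1.333 (Δ 0.173); silver ratio 2.414 (Δ 0.908); 3:2 1.500 (Δ 0.006); golden ratio 1.618 (Δ 0.112); root-2 1.414 (Δ 0.092).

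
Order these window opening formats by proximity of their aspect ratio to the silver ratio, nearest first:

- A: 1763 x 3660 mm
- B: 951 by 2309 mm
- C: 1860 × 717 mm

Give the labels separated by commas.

A: 3660/1763 ≈ 2.076 → |2.076 − 2.414| = 0.338
B: 2309/951 ≈ 2.428 → |2.428 − 2.414| = 0.014
C: 1860/717 ≈ 2.594 → |2.594 − 2.414| = 0.180

B, C, A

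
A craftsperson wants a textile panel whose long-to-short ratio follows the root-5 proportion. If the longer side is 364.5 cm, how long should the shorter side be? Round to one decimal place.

root-5 ≈ 2.23607.
Shorter side = 364.5 ÷ 2.23607 ≈ 163.009 → 163.0 cm.

163.0 cm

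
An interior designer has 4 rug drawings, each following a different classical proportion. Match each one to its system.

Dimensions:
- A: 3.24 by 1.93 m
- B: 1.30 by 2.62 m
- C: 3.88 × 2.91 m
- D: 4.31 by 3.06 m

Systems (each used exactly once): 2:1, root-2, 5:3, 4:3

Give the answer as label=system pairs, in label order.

A=5:3, B=2:1, C=4:3, D=root-2

A = 3.24/1.93 ≈ 1.679 → 5:3 (1.667)
B = 2.62/1.30 ≈ 2.015 → 2:1 (2.000)
C = 3.88/2.91 ≈ 1.333 → 4:3 (1.333)
D = 4.31/3.06 ≈ 1.408 → root-2 (1.414)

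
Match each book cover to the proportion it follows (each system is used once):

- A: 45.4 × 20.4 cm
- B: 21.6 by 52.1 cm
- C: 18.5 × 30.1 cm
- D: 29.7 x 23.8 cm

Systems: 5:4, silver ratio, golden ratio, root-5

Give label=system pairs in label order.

A=root-5, B=silver ratio, C=golden ratio, D=5:4

A = 45.4/20.4 ≈ 2.225 → root-5 (2.236)
B = 52.1/21.6 ≈ 2.412 → silver ratio (2.414)
C = 30.1/18.5 ≈ 1.627 → golden ratio (1.618)
D = 29.7/23.8 ≈ 1.248 → 5:4 (1.250)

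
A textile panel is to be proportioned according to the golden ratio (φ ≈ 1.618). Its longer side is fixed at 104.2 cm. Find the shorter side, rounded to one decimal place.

64.4 cm

golden ratio ≈ 1.61803.
Shorter side = 104.2 ÷ 1.61803 ≈ 64.399 → 64.4 cm.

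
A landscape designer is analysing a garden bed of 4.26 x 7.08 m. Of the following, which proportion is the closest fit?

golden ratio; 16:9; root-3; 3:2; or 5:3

5:3

Ratio = 7.08 / 4.26 ≈ 1.662.
Distances: golden ratio 1.618 (Δ 0.044); 16:9 1.778 (Δ 0.116); root-3 1.732 (Δ 0.070); 3:2 1.500 (Δ 0.162); 5:3 1.667 (Δ 0.005).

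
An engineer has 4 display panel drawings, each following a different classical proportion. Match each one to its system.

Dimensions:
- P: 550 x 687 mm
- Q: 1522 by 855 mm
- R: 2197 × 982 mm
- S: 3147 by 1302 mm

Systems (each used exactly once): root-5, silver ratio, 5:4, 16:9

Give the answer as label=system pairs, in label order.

P=5:4, Q=16:9, R=root-5, S=silver ratio

P = 687/550 ≈ 1.249 → 5:4 (1.250)
Q = 1522/855 ≈ 1.780 → 16:9 (1.778)
R = 2197/982 ≈ 2.237 → root-5 (2.236)
S = 3147/1302 ≈ 2.417 → silver ratio (2.414)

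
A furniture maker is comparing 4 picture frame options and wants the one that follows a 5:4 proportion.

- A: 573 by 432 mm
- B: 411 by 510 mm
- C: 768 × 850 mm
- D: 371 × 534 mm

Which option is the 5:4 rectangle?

Ratios (long/short): A ≈ 1.326; B ≈ 1.241; C ≈ 1.107; D ≈ 1.439.
5:4 ≈ 1.250; option B is nearest (Δ 0.009).

B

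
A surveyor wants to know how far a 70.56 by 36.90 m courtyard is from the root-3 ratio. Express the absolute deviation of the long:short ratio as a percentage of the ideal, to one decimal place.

10.4%

Ratio = 70.56 / 36.90 ≈ 1.9122.
Ideal root-3 ≈ 1.7321. |1.9122 − 1.7321| / 1.7321 ≈ 10.40% → 10.4%.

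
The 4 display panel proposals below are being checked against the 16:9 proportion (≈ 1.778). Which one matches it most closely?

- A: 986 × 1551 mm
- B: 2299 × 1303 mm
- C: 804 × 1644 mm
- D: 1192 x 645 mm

Ratios (long/short): A ≈ 1.573; B ≈ 1.764; C ≈ 2.045; D ≈ 1.848.
16:9 ≈ 1.778; option B is nearest (Δ 0.014).

B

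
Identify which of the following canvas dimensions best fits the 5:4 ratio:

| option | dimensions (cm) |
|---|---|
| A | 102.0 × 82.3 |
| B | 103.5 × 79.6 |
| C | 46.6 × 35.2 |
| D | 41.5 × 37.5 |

A

Target 5:4 ≈ 1.250.
A: 1.239 (Δ0.011)  B: 1.300 (Δ0.050)  C: 1.324 (Δ0.074)  D: 1.107 (Δ0.143)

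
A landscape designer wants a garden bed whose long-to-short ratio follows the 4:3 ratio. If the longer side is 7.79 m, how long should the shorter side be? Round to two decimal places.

5.84 m

4:3 ≈ 1.33333.
Shorter side = 7.79 ÷ 1.33333 ≈ 5.8425 → 5.84 m.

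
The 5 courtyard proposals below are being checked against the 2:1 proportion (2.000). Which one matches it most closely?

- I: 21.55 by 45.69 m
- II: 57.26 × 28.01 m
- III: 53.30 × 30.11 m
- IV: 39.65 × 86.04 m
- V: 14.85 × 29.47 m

V

Ratios (long/short): I ≈ 2.120; II ≈ 2.044; III ≈ 1.770; IV ≈ 2.170; V ≈ 1.985.
2:1 ≈ 2.000; option V is nearest (Δ 0.015).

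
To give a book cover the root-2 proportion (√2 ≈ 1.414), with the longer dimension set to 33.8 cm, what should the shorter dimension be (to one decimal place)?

root-2 ≈ 1.41421.
Shorter side = 33.8 ÷ 1.41421 ≈ 23.900 → 23.9 cm.

23.9 cm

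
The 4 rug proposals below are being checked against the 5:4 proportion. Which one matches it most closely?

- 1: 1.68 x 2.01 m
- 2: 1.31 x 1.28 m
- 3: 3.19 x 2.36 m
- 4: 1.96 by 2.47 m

Ratios (long/short): 1 ≈ 1.196; 2 ≈ 1.023; 3 ≈ 1.352; 4 ≈ 1.260.
5:4 ≈ 1.250; option 4 is nearest (Δ 0.010).

4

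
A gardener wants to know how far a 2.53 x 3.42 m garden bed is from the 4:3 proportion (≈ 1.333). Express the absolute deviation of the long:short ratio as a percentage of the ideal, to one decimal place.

1.4%

Ratio = 3.42 / 2.53 ≈ 1.3518.
Ideal 4:3 ≈ 1.3333. |1.3518 − 1.3333| / 1.3333 ≈ 1.39% → 1.4%.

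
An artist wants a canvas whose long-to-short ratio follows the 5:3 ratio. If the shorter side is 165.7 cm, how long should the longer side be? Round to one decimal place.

5:3 ≈ 1.66667.
Longer side = 165.7 × 1.66667 ≈ 276.167 → 276.2 cm.

276.2 cm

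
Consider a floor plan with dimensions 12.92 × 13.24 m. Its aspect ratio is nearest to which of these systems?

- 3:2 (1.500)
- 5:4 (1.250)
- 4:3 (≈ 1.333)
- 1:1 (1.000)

1:1

13.24/12.92 ≈ 1.025. Nearest candidates are 1:1 (1.000, off by 0.025) and 5:4 (1.250, off by 0.225).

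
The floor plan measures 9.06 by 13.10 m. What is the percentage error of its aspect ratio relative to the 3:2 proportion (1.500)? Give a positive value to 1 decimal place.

Ratio = 13.10 / 9.06 ≈ 1.4459.
Ideal 3:2 = 1.5000. |1.4459 − 1.5000| / 1.5000 ≈ 3.61% → 3.6%.

3.6%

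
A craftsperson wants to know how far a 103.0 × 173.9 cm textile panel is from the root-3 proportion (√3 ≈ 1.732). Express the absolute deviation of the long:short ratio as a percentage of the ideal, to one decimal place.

2.5%

Ratio = 173.9 / 103.0 ≈ 1.6883.
Ideal root-3 ≈ 1.7321. |1.6883 − 1.7321| / 1.7321 ≈ 2.53% → 2.5%.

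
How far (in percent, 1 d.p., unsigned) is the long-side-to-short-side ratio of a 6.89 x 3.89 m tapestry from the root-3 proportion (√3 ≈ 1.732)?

Ratio = 6.89 / 3.89 ≈ 1.7712.
Ideal root-3 ≈ 1.7321. |1.7712 − 1.7321| / 1.7321 ≈ 2.26% → 2.3%.

2.3%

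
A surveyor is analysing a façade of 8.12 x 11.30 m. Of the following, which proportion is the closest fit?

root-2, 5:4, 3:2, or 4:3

Ratio = 11.30 / 8.12 ≈ 1.392.
Distances: root-2 1.414 (Δ 0.022); 5:4 1.250 (Δ 0.142); 3:2 1.500 (Δ 0.108); 4:3 1.333 (Δ 0.059).

root-2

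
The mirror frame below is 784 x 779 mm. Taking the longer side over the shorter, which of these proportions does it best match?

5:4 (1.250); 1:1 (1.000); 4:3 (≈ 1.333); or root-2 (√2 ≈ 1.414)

1:1

784/779 ≈ 1.006. Nearest candidates are 1:1 (1.000, off by 0.006) and 5:4 (1.250, off by 0.244).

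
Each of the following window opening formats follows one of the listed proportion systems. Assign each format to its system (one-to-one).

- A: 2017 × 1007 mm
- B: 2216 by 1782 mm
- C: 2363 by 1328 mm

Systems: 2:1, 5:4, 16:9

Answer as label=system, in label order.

A=2:1, B=5:4, C=16:9

A = 2017/1007 ≈ 2.003 → 2:1 (2.000)
B = 2216/1782 ≈ 1.244 → 5:4 (1.250)
C = 2363/1328 ≈ 1.779 → 16:9 (1.778)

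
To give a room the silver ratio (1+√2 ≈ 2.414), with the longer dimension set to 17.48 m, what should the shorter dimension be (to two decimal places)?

silver ratio ≈ 2.41421.
Shorter side = 17.48 ÷ 2.41421 ≈ 7.2405 → 7.24 m.

7.24 m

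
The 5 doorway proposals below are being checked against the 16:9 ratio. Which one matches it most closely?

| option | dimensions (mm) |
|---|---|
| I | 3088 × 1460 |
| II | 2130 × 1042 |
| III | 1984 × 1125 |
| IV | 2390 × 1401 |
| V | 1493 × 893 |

III

Target 16:9 ≈ 1.778.
I: 2.115 (Δ0.337)  II: 2.044 (Δ0.266)  III: 1.764 (Δ0.014)  IV: 1.706 (Δ0.072)  V: 1.672 (Δ0.106)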